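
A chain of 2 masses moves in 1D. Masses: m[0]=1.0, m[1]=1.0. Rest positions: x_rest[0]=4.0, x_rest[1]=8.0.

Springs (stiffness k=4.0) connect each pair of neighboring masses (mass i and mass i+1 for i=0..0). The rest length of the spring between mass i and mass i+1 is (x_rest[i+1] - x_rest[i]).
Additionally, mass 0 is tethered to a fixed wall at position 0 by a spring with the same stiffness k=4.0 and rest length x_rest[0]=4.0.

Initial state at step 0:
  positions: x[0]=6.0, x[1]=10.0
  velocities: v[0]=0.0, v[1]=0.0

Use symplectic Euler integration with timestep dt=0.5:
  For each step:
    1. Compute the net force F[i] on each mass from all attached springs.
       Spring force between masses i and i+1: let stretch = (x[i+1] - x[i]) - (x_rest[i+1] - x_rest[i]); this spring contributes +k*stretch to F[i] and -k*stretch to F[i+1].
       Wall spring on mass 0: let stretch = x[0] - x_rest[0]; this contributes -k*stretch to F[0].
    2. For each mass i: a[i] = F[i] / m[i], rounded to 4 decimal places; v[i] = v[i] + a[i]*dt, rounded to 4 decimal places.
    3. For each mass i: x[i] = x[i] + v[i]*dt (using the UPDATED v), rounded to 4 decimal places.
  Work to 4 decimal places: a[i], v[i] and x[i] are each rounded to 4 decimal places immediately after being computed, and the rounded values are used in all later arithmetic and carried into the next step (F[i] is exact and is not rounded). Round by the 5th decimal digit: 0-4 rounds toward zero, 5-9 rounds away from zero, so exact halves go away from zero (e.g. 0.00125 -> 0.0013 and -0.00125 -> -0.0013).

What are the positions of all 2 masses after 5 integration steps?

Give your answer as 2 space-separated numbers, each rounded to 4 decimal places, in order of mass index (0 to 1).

Answer: 2.0000 6.0000

Derivation:
Step 0: x=[6.0000 10.0000] v=[0.0000 0.0000]
Step 1: x=[4.0000 10.0000] v=[-4.0000 0.0000]
Step 2: x=[4.0000 8.0000] v=[0.0000 -4.0000]
Step 3: x=[4.0000 6.0000] v=[0.0000 -4.0000]
Step 4: x=[2.0000 6.0000] v=[-4.0000 0.0000]
Step 5: x=[2.0000 6.0000] v=[0.0000 0.0000]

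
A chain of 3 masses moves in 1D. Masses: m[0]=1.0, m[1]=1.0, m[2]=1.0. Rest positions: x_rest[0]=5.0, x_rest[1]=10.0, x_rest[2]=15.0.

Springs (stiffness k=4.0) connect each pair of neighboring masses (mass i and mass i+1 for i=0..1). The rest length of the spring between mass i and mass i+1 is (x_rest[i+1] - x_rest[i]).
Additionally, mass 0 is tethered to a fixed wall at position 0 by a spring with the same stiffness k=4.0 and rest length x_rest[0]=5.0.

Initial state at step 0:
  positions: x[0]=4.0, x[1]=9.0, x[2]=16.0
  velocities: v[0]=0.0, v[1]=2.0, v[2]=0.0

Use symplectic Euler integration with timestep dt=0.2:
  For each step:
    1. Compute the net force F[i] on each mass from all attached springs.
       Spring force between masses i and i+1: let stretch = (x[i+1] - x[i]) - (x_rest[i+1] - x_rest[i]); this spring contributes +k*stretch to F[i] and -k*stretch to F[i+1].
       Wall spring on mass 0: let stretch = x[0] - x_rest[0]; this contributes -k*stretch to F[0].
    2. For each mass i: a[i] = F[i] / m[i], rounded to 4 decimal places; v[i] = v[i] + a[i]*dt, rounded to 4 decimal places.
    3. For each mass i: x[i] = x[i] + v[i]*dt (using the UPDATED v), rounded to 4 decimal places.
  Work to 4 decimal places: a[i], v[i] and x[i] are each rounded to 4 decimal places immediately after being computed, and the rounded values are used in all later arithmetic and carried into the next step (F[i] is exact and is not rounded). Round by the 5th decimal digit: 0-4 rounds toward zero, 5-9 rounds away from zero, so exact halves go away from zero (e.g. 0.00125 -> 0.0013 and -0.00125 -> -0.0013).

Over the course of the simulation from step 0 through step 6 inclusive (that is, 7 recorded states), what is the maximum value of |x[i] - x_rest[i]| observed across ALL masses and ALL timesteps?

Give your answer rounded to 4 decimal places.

Answer: 1.9041

Derivation:
Step 0: x=[4.0000 9.0000 16.0000] v=[0.0000 2.0000 0.0000]
Step 1: x=[4.1600 9.7200 15.6800] v=[0.8000 3.6000 -1.6000]
Step 2: x=[4.5440 10.5040 15.2064] v=[1.9200 3.9200 -2.3680]
Step 3: x=[5.1546 11.0868 14.7804] v=[3.0528 2.9139 -2.1299]
Step 4: x=[5.8896 11.3114 14.5634] v=[3.6749 1.1230 -1.0848]
Step 5: x=[6.5497 11.1888 14.6261] v=[3.3007 -0.6128 0.3136]
Step 6: x=[6.9041 10.8740 14.9389] v=[1.7722 -1.5742 1.5638]
Max displacement = 1.9041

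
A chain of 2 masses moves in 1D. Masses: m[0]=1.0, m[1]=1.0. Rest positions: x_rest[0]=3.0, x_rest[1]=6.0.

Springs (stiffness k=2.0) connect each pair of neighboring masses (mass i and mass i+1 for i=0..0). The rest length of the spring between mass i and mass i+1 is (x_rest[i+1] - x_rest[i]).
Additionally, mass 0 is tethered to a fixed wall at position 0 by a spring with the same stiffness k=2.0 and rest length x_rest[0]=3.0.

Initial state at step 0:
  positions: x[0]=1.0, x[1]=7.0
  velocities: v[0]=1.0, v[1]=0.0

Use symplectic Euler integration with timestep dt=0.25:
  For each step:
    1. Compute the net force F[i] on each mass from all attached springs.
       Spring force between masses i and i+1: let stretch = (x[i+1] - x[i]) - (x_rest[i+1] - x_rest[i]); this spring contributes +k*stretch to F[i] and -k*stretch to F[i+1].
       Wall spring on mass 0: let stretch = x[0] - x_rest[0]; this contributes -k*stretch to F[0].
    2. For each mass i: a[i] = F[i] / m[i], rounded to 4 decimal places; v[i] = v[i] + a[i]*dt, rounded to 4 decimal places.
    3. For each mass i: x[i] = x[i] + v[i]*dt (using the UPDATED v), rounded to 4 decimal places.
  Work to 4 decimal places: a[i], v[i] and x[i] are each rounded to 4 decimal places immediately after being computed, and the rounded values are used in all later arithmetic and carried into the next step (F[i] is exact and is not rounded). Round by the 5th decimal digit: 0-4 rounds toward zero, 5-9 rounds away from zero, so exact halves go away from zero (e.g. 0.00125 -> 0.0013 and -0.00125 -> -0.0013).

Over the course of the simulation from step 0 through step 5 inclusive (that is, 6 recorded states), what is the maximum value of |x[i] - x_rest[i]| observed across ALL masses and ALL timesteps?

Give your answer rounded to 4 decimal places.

Answer: 2.2981

Derivation:
Step 0: x=[1.0000 7.0000] v=[1.0000 0.0000]
Step 1: x=[1.8750 6.6250] v=[3.5000 -1.5000]
Step 2: x=[3.1094 6.0313] v=[4.9375 -2.3750]
Step 3: x=[4.3204 5.4473] v=[4.8438 -2.3360]
Step 4: x=[5.1322 5.0974] v=[3.2471 -1.3995]
Step 5: x=[5.2981 5.1269] v=[0.6636 0.1179]
Max displacement = 2.2981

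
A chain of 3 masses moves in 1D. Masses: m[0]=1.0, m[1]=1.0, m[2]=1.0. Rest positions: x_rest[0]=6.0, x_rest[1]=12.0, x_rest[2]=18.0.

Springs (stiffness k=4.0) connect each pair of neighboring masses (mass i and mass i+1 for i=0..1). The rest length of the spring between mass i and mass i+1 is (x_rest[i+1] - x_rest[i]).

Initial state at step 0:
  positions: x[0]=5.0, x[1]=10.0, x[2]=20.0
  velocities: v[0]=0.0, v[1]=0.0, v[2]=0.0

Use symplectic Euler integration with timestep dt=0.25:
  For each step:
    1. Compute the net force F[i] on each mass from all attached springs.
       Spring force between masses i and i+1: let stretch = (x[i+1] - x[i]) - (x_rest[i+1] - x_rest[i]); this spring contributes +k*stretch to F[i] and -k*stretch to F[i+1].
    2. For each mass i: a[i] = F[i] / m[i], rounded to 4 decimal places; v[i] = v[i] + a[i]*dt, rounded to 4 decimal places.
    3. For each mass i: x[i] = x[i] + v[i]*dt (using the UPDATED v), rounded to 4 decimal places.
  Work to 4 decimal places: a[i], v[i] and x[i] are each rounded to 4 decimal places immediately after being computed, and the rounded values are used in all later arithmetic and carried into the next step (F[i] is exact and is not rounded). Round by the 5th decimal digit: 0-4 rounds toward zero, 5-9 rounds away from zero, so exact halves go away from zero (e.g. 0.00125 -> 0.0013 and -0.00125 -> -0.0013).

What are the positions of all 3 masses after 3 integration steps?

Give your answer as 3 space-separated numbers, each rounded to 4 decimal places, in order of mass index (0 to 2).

Answer: 5.0469 13.5156 16.4375

Derivation:
Step 0: x=[5.0000 10.0000 20.0000] v=[0.0000 0.0000 0.0000]
Step 1: x=[4.7500 11.2500 19.0000] v=[-1.0000 5.0000 -4.0000]
Step 2: x=[4.6250 12.8125 17.5625] v=[-0.5000 6.2500 -5.7500]
Step 3: x=[5.0469 13.5156 16.4375] v=[1.6875 2.8125 -4.5000]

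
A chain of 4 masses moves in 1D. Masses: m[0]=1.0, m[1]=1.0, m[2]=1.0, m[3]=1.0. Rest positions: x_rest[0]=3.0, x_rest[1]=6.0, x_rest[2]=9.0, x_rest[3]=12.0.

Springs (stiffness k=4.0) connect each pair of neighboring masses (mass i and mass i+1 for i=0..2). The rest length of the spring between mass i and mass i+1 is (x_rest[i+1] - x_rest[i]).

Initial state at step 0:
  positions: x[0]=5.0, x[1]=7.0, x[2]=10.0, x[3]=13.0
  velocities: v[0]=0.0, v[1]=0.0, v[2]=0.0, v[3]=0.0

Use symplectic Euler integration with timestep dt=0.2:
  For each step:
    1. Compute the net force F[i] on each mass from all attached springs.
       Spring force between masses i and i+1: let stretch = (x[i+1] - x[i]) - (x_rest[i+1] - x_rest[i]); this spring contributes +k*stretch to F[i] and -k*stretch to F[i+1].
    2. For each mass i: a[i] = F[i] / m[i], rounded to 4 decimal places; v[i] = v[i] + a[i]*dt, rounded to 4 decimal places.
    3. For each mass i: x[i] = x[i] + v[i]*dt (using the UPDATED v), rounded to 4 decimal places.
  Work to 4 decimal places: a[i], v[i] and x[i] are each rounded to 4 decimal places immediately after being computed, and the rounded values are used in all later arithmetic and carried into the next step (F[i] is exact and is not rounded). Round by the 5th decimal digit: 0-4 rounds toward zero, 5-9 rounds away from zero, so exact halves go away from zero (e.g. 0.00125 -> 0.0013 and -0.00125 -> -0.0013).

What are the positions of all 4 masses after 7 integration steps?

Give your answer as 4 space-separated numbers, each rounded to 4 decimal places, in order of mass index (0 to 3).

Answer: 3.9212 7.0777 10.6305 13.3704

Derivation:
Step 0: x=[5.0000 7.0000 10.0000 13.0000] v=[0.0000 0.0000 0.0000 0.0000]
Step 1: x=[4.8400 7.1600 10.0000 13.0000] v=[-0.8000 0.8000 0.0000 0.0000]
Step 2: x=[4.5712 7.4032 10.0256 13.0000] v=[-1.3440 1.2160 0.1280 0.0000]
Step 3: x=[4.2755 7.6129 10.1075 13.0041] v=[-1.4784 1.0483 0.4096 0.0205]
Step 4: x=[4.0338 7.6877 10.2537 13.0247] v=[-1.2085 0.3741 0.7312 0.1032]
Step 5: x=[3.8967 7.5885 10.4327 13.0820] v=[-0.6854 -0.4962 0.8952 0.2864]
Step 6: x=[3.8703 7.3536 10.5806 13.1954] v=[-0.1320 -1.1743 0.7393 0.5670]
Step 7: x=[3.9212 7.0777 10.6305 13.3704] v=[0.2546 -1.3793 0.2495 0.8752]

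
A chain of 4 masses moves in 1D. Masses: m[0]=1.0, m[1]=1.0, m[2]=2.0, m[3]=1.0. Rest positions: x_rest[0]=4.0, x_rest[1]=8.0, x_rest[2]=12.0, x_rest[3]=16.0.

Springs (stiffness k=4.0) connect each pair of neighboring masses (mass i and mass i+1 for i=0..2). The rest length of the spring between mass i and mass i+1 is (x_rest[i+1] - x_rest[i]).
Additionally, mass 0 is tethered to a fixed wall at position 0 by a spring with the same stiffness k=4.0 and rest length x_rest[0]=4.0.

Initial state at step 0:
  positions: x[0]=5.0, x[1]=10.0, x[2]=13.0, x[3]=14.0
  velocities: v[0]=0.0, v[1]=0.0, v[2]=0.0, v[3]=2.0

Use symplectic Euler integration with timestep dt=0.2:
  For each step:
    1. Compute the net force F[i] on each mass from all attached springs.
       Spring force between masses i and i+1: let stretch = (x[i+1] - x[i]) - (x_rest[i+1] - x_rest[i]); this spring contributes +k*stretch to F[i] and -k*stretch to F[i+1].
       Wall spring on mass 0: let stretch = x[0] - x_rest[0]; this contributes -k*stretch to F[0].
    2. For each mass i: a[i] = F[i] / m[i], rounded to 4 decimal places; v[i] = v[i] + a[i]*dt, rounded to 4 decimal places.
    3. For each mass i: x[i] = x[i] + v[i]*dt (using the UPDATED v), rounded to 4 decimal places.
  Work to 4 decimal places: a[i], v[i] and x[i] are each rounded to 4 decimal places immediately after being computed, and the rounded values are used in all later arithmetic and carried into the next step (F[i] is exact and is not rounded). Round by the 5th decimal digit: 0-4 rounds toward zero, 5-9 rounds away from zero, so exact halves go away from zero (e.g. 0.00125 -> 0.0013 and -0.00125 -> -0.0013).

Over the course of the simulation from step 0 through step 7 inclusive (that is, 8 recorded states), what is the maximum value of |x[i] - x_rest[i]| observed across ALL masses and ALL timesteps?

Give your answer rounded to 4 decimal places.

Step 0: x=[5.0000 10.0000 13.0000 14.0000] v=[0.0000 0.0000 0.0000 2.0000]
Step 1: x=[5.0000 9.6800 12.8400 14.8800] v=[0.0000 -1.6000 -0.8000 4.4000]
Step 2: x=[4.9488 9.1168 12.5904 16.0736] v=[-0.2560 -2.8160 -1.2480 5.9680]
Step 3: x=[4.7727 8.4425 12.3416 17.3499] v=[-0.8806 -3.3715 -1.2442 6.3814]
Step 4: x=[4.4201 7.8049 12.1815 18.4649] v=[-1.7629 -3.1881 -0.8005 5.5748]
Step 5: x=[3.9019 7.3260 12.1739 19.2145] v=[-2.5911 -2.3947 -0.0378 3.7481]
Step 6: x=[3.3072 7.0749 12.3418 19.4776] v=[-2.9733 -1.2557 0.8393 1.3156]
Step 7: x=[2.7862 7.0636 12.6592 19.2390] v=[-2.6049 -0.0563 1.5869 -1.1930]
Max displacement = 3.4776

Answer: 3.4776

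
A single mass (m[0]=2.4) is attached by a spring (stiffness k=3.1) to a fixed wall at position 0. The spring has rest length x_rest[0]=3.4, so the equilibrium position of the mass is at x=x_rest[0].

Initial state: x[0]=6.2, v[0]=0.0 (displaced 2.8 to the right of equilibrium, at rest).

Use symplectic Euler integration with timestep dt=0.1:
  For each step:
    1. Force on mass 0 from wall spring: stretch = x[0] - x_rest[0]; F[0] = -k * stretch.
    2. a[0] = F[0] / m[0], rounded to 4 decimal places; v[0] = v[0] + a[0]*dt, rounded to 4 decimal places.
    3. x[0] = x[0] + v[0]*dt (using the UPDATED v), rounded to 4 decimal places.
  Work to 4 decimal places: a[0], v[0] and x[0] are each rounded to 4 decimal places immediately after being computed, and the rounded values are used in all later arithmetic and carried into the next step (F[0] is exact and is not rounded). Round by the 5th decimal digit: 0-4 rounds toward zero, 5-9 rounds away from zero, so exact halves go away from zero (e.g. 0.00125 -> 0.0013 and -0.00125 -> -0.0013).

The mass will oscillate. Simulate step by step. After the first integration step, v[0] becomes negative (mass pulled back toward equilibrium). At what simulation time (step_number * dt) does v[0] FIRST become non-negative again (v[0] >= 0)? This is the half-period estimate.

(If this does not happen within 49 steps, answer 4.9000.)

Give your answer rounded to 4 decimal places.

Step 0: x=[6.2000] v=[0.0000]
Step 1: x=[6.1638] v=[-0.3617]
Step 2: x=[6.0919] v=[-0.7187]
Step 3: x=[5.9853] v=[-1.0664]
Step 4: x=[5.8453] v=[-1.4003]
Step 5: x=[5.6737] v=[-1.7162]
Step 6: x=[5.4727] v=[-2.0099]
Step 7: x=[5.2449] v=[-2.2776]
Step 8: x=[4.9933] v=[-2.5159]
Step 9: x=[4.7211] v=[-2.7217]
Step 10: x=[4.4319] v=[-2.8923]
Step 11: x=[4.1293] v=[-3.0256]
Step 12: x=[3.8173] v=[-3.1198]
Step 13: x=[3.4999] v=[-3.1737]
Step 14: x=[3.1812] v=[-3.1866]
Step 15: x=[2.8654] v=[-3.1583]
Step 16: x=[2.5565] v=[-3.0893]
Step 17: x=[2.2585] v=[-2.9804]
Step 18: x=[1.9752] v=[-2.8330]
Step 19: x=[1.7103] v=[-2.6490]
Step 20: x=[1.4672] v=[-2.4308]
Step 21: x=[1.2491] v=[-2.1812]
Step 22: x=[1.0588] v=[-1.9034]
Step 23: x=[0.8987] v=[-1.6010]
Step 24: x=[0.7709] v=[-1.2779]
Step 25: x=[0.6771] v=[-0.9383]
Step 26: x=[0.6184] v=[-0.5866]
Step 27: x=[0.5957] v=[-0.2273]
Step 28: x=[0.6092] v=[0.1349]
First v>=0 after going negative at step 28, time=2.8000

Answer: 2.8000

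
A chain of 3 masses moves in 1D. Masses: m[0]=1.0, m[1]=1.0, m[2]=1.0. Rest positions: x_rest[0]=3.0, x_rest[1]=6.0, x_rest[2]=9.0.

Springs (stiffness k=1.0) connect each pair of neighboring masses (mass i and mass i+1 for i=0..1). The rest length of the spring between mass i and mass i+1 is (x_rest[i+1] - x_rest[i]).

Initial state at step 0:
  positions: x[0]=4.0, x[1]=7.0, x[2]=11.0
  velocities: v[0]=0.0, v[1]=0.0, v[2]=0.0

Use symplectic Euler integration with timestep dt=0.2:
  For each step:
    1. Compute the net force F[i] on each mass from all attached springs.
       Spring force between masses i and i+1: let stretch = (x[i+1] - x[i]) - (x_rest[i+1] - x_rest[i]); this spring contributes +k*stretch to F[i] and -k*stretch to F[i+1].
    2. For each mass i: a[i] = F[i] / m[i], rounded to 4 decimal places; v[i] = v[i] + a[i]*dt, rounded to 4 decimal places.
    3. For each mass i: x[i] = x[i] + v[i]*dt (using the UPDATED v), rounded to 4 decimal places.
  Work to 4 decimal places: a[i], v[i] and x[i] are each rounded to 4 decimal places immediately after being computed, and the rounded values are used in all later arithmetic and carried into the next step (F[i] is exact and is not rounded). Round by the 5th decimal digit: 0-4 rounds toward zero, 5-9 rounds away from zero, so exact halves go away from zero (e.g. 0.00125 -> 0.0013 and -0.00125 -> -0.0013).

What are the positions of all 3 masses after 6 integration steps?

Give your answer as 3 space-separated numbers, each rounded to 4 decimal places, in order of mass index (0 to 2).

Step 0: x=[4.0000 7.0000 11.0000] v=[0.0000 0.0000 0.0000]
Step 1: x=[4.0000 7.0400 10.9600] v=[0.0000 0.2000 -0.2000]
Step 2: x=[4.0016 7.1152 10.8832] v=[0.0080 0.3760 -0.3840]
Step 3: x=[4.0077 7.2166 10.7757] v=[0.0307 0.5069 -0.5376]
Step 4: x=[4.0222 7.3320 10.6458] v=[0.0725 0.5769 -0.6494]
Step 5: x=[4.0491 7.4475 10.5034] v=[0.1345 0.5777 -0.7122]
Step 6: x=[4.0919 7.5493 10.3587] v=[0.2142 0.5092 -0.7234]

Answer: 4.0919 7.5493 10.3587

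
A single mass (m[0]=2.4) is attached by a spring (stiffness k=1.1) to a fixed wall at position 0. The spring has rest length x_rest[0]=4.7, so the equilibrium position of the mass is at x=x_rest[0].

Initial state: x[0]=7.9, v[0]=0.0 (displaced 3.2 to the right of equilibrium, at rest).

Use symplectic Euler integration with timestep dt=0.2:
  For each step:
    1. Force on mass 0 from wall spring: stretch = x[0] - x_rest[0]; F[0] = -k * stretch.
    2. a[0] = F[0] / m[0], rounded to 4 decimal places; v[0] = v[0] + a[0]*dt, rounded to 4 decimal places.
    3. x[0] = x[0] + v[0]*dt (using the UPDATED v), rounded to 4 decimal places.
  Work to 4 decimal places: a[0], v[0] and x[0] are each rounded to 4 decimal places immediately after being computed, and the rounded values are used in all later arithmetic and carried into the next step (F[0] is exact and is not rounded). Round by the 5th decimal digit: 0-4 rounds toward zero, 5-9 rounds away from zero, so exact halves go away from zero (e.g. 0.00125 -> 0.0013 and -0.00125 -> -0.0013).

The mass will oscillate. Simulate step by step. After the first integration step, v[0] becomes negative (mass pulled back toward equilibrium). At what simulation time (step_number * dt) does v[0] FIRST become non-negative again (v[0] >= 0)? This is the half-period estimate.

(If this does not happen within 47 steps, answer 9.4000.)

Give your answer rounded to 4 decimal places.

Step 0: x=[7.9000] v=[0.0000]
Step 1: x=[7.8413] v=[-0.2933]
Step 2: x=[7.7250] v=[-0.5813]
Step 3: x=[7.5533] v=[-0.8586]
Step 4: x=[7.3293] v=[-1.1202]
Step 5: x=[7.0571] v=[-1.3612]
Step 6: x=[6.7416] v=[-1.5773]
Step 7: x=[6.3887] v=[-1.7644]
Step 8: x=[6.0049] v=[-1.9192]
Step 9: x=[5.5971] v=[-2.0388]
Step 10: x=[5.1729] v=[-2.1210]
Step 11: x=[4.7400] v=[-2.1643]
Step 12: x=[4.3064] v=[-2.1680]
Step 13: x=[3.8800] v=[-2.1319]
Step 14: x=[3.4687] v=[-2.0567]
Step 15: x=[3.0799] v=[-1.9438]
Step 16: x=[2.7208] v=[-1.7953]
Step 17: x=[2.3980] v=[-1.6139]
Step 18: x=[2.1174] v=[-1.4029]
Step 19: x=[1.8842] v=[-1.1662]
Step 20: x=[1.7026] v=[-0.9081]
Step 21: x=[1.5759] v=[-0.6333]
Step 22: x=[1.5065] v=[-0.3469]
Step 23: x=[1.4957] v=[-0.0542]
Step 24: x=[1.5436] v=[0.2395]
First v>=0 after going negative at step 24, time=4.8000

Answer: 4.8000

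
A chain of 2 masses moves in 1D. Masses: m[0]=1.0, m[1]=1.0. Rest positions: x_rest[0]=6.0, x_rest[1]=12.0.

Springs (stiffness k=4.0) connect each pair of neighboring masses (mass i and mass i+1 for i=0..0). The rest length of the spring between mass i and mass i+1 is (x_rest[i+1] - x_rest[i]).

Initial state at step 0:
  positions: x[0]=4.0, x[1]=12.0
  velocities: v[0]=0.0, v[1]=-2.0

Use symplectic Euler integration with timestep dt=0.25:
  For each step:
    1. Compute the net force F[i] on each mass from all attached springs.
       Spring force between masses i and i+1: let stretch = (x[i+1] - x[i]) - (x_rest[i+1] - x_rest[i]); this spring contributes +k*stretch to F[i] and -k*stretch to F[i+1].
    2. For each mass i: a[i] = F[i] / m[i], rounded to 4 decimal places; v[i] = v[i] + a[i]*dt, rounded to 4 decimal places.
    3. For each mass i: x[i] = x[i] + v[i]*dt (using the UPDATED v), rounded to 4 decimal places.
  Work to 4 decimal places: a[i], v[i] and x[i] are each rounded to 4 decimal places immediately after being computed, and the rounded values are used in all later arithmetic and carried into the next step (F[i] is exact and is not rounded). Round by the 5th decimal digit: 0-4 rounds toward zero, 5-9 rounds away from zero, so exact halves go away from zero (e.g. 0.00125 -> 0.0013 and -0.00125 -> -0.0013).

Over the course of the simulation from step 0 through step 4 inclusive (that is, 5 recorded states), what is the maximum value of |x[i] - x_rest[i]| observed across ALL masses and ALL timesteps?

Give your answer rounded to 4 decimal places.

Answer: 3.1562

Derivation:
Step 0: x=[4.0000 12.0000] v=[0.0000 -2.0000]
Step 1: x=[4.5000 11.0000] v=[2.0000 -4.0000]
Step 2: x=[5.1250 9.8750] v=[2.5000 -4.5000]
Step 3: x=[5.4375 9.0625] v=[1.2500 -3.2500]
Step 4: x=[5.1563 8.8438] v=[-1.1250 -0.8750]
Max displacement = 3.1562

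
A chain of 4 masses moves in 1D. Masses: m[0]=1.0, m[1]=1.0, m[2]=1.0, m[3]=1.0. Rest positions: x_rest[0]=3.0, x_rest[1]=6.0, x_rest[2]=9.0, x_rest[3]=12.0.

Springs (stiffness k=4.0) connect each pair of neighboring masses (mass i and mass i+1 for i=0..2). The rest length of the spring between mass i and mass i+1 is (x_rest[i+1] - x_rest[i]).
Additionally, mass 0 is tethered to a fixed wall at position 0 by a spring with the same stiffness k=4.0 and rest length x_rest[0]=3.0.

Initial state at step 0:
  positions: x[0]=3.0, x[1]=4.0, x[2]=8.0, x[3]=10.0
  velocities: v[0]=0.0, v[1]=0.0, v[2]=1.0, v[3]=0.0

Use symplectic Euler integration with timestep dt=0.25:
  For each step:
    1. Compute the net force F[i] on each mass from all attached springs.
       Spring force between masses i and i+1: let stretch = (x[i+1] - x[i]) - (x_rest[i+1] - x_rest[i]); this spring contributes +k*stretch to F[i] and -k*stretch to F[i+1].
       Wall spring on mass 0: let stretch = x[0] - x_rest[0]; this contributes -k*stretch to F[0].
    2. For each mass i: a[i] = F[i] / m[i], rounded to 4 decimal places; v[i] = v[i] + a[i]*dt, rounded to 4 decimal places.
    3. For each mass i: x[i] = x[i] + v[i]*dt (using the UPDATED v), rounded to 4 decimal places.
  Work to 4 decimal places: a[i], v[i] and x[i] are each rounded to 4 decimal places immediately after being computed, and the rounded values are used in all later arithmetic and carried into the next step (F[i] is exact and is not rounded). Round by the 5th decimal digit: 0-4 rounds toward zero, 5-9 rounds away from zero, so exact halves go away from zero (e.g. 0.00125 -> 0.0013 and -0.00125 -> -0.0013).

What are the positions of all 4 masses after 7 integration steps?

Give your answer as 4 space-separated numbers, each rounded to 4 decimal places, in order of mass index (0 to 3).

Answer: 3.5490 5.4515 9.2864 12.0004

Derivation:
Step 0: x=[3.0000 4.0000 8.0000 10.0000] v=[0.0000 0.0000 1.0000 0.0000]
Step 1: x=[2.5000 4.7500 7.7500 10.2500] v=[-2.0000 3.0000 -1.0000 1.0000]
Step 2: x=[1.9375 5.6875 7.3750 10.6250] v=[-2.2500 3.7500 -1.5000 1.5000]
Step 3: x=[1.8281 6.1094 7.3906 10.9375] v=[-0.4375 1.6875 0.0625 1.2500]
Step 4: x=[2.3320 5.7813 7.9727 11.1133] v=[2.0157 -1.3126 2.3282 0.7031]
Step 5: x=[3.1153 5.1387 8.7921 11.2539] v=[3.1330 -2.5705 3.2774 0.5625]
Step 6: x=[3.6256 4.9036 9.3136 11.5291] v=[2.0411 -0.9405 2.0858 1.1007]
Step 7: x=[3.5490 5.4515 9.2864 12.0004] v=[-0.3065 2.1915 -0.1087 1.8852]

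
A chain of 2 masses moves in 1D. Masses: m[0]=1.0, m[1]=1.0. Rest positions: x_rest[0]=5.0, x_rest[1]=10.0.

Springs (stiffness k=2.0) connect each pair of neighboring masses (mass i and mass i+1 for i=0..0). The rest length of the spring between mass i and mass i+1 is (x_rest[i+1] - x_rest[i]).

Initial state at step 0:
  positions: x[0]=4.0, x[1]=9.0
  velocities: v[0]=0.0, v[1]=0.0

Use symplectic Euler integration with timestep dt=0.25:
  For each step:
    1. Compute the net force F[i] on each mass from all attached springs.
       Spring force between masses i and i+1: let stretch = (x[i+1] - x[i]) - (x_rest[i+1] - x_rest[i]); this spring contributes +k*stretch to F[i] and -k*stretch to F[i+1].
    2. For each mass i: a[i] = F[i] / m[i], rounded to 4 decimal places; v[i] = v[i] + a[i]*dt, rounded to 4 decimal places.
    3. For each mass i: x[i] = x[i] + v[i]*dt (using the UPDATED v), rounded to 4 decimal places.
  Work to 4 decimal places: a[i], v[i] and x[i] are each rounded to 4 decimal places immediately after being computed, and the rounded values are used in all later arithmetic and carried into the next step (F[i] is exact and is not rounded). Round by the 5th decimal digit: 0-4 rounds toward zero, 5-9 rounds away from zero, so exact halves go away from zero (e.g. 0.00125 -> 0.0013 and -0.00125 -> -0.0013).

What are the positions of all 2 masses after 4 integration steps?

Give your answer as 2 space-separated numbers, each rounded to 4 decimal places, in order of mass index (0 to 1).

Step 0: x=[4.0000 9.0000] v=[0.0000 0.0000]
Step 1: x=[4.0000 9.0000] v=[0.0000 0.0000]
Step 2: x=[4.0000 9.0000] v=[0.0000 0.0000]
Step 3: x=[4.0000 9.0000] v=[0.0000 0.0000]
Step 4: x=[4.0000 9.0000] v=[0.0000 0.0000]

Answer: 4.0000 9.0000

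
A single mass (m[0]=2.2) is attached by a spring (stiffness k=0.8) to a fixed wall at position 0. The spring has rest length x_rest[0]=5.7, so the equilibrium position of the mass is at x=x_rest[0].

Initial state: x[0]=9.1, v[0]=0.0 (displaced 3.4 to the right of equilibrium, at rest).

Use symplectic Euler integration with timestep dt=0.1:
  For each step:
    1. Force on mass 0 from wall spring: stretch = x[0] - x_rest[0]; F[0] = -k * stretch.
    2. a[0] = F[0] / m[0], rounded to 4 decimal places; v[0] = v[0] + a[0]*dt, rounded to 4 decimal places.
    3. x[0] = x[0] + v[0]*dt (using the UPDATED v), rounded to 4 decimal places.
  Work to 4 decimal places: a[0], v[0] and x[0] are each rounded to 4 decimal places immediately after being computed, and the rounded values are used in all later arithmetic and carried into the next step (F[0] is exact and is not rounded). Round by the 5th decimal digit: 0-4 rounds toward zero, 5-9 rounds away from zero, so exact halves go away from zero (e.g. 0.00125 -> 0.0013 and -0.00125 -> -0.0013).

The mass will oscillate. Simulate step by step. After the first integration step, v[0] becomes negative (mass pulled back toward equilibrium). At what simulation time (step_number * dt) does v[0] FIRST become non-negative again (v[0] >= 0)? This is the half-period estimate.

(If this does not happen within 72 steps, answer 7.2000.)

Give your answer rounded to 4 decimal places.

Step 0: x=[9.1000] v=[0.0000]
Step 1: x=[9.0876] v=[-0.1236]
Step 2: x=[9.0629] v=[-0.2468]
Step 3: x=[9.0260] v=[-0.3691]
Step 4: x=[8.9770] v=[-0.4901]
Step 5: x=[8.9161] v=[-0.6093]
Step 6: x=[8.8435] v=[-0.7263]
Step 7: x=[8.7594] v=[-0.8406]
Step 8: x=[8.6642] v=[-0.9519]
Step 9: x=[8.5582] v=[-1.0597]
Step 10: x=[8.4418] v=[-1.1636]
Step 11: x=[8.3155] v=[-1.2633]
Step 12: x=[8.1797] v=[-1.3584]
Step 13: x=[8.0348] v=[-1.4486]
Step 14: x=[7.8815] v=[-1.5335]
Step 15: x=[7.7202] v=[-1.6128]
Step 16: x=[7.5516] v=[-1.6863]
Step 17: x=[7.3762] v=[-1.7536]
Step 18: x=[7.1947] v=[-1.8146]
Step 19: x=[7.0078] v=[-1.8690]
Step 20: x=[6.8161] v=[-1.9166]
Step 21: x=[6.6204] v=[-1.9572]
Step 22: x=[6.4213] v=[-1.9907]
Step 23: x=[6.2196] v=[-2.0169]
Step 24: x=[6.0160] v=[-2.0358]
Step 25: x=[5.8113] v=[-2.0473]
Step 26: x=[5.6062] v=[-2.0514]
Step 27: x=[5.4014] v=[-2.0480]
Step 28: x=[5.1977] v=[-2.0371]
Step 29: x=[4.9958] v=[-2.0188]
Step 30: x=[4.7965] v=[-1.9932]
Step 31: x=[4.6005] v=[-1.9604]
Step 32: x=[4.4085] v=[-1.9204]
Step 33: x=[4.2212] v=[-1.8734]
Step 34: x=[4.0392] v=[-1.8196]
Step 35: x=[3.8633] v=[-1.7592]
Step 36: x=[3.6941] v=[-1.6924]
Step 37: x=[3.5322] v=[-1.6195]
Step 38: x=[3.3781] v=[-1.5407]
Step 39: x=[3.2325] v=[-1.4563]
Step 40: x=[3.0958] v=[-1.3666]
Step 41: x=[2.9686] v=[-1.2719]
Step 42: x=[2.8513] v=[-1.1726]
Step 43: x=[2.7444] v=[-1.0690]
Step 44: x=[2.6483] v=[-0.9615]
Step 45: x=[2.5633] v=[-0.8505]
Step 46: x=[2.4897] v=[-0.7364]
Step 47: x=[2.4277] v=[-0.6197]
Step 48: x=[2.3776] v=[-0.5007]
Step 49: x=[2.3396] v=[-0.3799]
Step 50: x=[2.3138] v=[-0.2577]
Step 51: x=[2.3003] v=[-0.1346]
Step 52: x=[2.2992] v=[-0.0110]
Step 53: x=[2.3105] v=[0.1127]
First v>=0 after going negative at step 53, time=5.3000

Answer: 5.3000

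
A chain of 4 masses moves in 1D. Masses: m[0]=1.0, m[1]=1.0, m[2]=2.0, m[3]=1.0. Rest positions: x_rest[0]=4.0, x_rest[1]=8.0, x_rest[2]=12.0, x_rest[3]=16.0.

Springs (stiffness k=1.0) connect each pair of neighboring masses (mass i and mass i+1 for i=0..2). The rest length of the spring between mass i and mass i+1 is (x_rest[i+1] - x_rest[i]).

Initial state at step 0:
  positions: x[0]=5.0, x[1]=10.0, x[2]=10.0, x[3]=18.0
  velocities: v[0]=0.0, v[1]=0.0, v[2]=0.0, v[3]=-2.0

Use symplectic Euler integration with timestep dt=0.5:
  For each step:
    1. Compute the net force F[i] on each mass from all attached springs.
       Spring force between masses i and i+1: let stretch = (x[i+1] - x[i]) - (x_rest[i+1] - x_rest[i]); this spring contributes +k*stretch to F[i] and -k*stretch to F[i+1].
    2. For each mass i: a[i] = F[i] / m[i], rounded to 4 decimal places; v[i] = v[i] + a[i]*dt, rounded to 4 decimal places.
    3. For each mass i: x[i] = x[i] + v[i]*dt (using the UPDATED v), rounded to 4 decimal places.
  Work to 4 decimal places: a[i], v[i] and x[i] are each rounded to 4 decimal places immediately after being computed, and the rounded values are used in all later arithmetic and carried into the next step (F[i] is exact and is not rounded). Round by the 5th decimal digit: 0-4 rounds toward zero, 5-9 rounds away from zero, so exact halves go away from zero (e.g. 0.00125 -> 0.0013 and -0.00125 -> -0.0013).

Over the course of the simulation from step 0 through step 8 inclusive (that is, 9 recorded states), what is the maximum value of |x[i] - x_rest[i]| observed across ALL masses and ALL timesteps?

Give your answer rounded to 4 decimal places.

Step 0: x=[5.0000 10.0000 10.0000 18.0000] v=[0.0000 0.0000 0.0000 -2.0000]
Step 1: x=[5.2500 8.7500 11.0000 16.0000] v=[0.5000 -2.5000 2.0000 -4.0000]
Step 2: x=[5.3750 7.1875 12.3438 13.7500] v=[0.2500 -3.1250 2.6875 -4.5000]
Step 3: x=[4.9531 6.4610 13.2188 12.1485] v=[-0.8438 -1.4531 1.7500 -3.2031]
Step 4: x=[3.9082 7.0470 13.1153 11.8145] v=[-2.0899 1.1719 -0.2071 -0.6680]
Step 5: x=[2.6480 8.3654 12.0906 12.8057] v=[-2.5205 2.6367 -2.0494 1.9824]
Step 6: x=[1.8171 9.1857 10.6896 14.6182] v=[-1.6618 1.6406 -2.8020 3.6249]
Step 7: x=[1.8284 8.5398 9.5917 16.4485] v=[0.0225 -1.2918 -2.1958 3.6606]
Step 8: x=[2.5175 6.4790 9.2194 17.5646] v=[1.3782 -4.1216 -0.7446 2.2322]
Max displacement = 4.1855

Answer: 4.1855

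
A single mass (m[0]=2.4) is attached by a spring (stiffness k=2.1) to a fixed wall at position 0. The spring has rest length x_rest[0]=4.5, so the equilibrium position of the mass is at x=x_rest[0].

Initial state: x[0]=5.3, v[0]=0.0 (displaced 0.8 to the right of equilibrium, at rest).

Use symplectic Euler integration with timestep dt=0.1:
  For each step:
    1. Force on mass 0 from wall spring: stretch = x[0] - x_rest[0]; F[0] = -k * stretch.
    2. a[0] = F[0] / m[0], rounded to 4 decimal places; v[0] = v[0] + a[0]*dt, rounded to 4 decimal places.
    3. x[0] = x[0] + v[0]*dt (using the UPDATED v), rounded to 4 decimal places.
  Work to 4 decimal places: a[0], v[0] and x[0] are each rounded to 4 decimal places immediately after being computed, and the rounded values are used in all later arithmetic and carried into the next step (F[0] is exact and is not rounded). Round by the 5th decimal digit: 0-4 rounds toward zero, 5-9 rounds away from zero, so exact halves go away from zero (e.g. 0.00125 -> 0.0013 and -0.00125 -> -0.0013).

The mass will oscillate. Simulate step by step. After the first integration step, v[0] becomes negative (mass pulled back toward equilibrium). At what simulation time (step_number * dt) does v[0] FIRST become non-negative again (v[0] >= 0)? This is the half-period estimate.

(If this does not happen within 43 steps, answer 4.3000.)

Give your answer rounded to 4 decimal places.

Step 0: x=[5.3000] v=[0.0000]
Step 1: x=[5.2930] v=[-0.0700]
Step 2: x=[5.2791] v=[-0.1394]
Step 3: x=[5.2583] v=[-0.2076]
Step 4: x=[5.2309] v=[-0.2740]
Step 5: x=[5.1971] v=[-0.3380]
Step 6: x=[5.1572] v=[-0.3990]
Step 7: x=[5.1116] v=[-0.4565]
Step 8: x=[5.0606] v=[-0.5100]
Step 9: x=[5.0047] v=[-0.5591]
Step 10: x=[4.9444] v=[-0.6033]
Step 11: x=[4.8802] v=[-0.6422]
Step 12: x=[4.8127] v=[-0.6755]
Step 13: x=[4.7424] v=[-0.7029]
Step 14: x=[4.6700] v=[-0.7241]
Step 15: x=[4.5961] v=[-0.7390]
Step 16: x=[4.5214] v=[-0.7474]
Step 17: x=[4.4465] v=[-0.7493]
Step 18: x=[4.3720] v=[-0.7446]
Step 19: x=[4.2987] v=[-0.7334]
Step 20: x=[4.2271] v=[-0.7158]
Step 21: x=[4.1579] v=[-0.6919]
Step 22: x=[4.0917] v=[-0.6620]
Step 23: x=[4.0291] v=[-0.6263]
Step 24: x=[3.9706] v=[-0.5851]
Step 25: x=[3.9167] v=[-0.5388]
Step 26: x=[3.8679] v=[-0.4878]
Step 27: x=[3.8247] v=[-0.4325]
Step 28: x=[3.7874] v=[-0.3734]
Step 29: x=[3.7563] v=[-0.3111]
Step 30: x=[3.7317] v=[-0.2460]
Step 31: x=[3.7138] v=[-0.1788]
Step 32: x=[3.7028] v=[-0.1100]
Step 33: x=[3.6988] v=[-0.0402]
Step 34: x=[3.7018] v=[0.0299]
First v>=0 after going negative at step 34, time=3.4000

Answer: 3.4000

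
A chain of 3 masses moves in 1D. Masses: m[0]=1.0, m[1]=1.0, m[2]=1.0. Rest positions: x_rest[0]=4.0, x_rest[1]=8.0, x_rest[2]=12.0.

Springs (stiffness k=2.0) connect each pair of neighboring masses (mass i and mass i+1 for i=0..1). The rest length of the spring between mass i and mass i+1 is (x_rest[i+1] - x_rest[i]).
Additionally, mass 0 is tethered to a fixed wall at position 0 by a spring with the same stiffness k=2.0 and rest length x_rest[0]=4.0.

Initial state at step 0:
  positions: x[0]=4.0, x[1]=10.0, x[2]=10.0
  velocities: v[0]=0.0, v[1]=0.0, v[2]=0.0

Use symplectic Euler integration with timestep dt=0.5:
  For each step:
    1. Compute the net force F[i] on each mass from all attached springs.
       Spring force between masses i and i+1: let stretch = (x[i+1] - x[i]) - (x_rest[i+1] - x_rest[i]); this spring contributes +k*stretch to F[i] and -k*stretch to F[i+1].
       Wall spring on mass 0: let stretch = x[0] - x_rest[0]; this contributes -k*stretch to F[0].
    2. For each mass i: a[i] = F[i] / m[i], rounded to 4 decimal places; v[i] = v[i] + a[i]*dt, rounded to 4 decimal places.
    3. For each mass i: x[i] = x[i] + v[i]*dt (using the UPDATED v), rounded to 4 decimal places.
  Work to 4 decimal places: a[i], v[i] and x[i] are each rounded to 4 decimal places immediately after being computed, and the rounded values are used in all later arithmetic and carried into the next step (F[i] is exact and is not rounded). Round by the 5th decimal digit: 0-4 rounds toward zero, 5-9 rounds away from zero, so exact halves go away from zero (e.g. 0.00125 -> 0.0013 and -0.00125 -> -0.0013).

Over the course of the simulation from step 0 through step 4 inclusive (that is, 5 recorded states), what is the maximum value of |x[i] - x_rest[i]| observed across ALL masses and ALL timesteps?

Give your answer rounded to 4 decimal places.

Answer: 2.5000

Derivation:
Step 0: x=[4.0000 10.0000 10.0000] v=[0.0000 0.0000 0.0000]
Step 1: x=[5.0000 7.0000 12.0000] v=[2.0000 -6.0000 4.0000]
Step 2: x=[4.5000 5.5000 13.5000] v=[-1.0000 -3.0000 3.0000]
Step 3: x=[2.2500 7.5000 13.0000] v=[-4.5000 4.0000 -1.0000]
Step 4: x=[1.5000 9.6250 11.7500] v=[-1.5000 4.2500 -2.5000]
Max displacement = 2.5000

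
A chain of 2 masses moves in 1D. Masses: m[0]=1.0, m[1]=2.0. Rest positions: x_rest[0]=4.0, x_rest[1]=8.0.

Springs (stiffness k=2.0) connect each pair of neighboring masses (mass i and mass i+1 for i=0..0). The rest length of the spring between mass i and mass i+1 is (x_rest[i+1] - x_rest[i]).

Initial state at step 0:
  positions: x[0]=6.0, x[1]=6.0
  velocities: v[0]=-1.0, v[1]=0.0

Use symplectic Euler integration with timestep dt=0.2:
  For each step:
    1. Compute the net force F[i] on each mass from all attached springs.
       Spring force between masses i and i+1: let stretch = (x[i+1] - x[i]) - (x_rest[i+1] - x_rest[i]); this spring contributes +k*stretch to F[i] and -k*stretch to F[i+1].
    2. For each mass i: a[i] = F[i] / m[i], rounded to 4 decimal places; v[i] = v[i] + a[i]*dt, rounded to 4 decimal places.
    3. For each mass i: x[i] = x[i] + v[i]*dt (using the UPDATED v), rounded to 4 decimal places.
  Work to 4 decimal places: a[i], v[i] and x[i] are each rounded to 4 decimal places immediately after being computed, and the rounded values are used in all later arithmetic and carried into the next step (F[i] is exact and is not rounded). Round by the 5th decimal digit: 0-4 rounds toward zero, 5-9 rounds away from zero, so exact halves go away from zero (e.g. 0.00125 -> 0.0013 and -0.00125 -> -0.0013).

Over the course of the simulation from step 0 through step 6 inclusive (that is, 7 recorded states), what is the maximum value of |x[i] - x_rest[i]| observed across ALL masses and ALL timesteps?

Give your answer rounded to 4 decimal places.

Answer: 3.1344

Derivation:
Step 0: x=[6.0000 6.0000] v=[-1.0000 0.0000]
Step 1: x=[5.4800 6.1600] v=[-2.6000 0.8000]
Step 2: x=[4.6944 6.4528] v=[-3.9280 1.4640]
Step 3: x=[3.7295 6.8353] v=[-4.8246 1.9123]
Step 4: x=[2.6930 7.2535] v=[-5.1823 2.0911]
Step 5: x=[1.7014 7.6493] v=[-4.9581 1.9790]
Step 6: x=[0.8656 7.9672] v=[-4.1789 1.5894]
Max displacement = 3.1344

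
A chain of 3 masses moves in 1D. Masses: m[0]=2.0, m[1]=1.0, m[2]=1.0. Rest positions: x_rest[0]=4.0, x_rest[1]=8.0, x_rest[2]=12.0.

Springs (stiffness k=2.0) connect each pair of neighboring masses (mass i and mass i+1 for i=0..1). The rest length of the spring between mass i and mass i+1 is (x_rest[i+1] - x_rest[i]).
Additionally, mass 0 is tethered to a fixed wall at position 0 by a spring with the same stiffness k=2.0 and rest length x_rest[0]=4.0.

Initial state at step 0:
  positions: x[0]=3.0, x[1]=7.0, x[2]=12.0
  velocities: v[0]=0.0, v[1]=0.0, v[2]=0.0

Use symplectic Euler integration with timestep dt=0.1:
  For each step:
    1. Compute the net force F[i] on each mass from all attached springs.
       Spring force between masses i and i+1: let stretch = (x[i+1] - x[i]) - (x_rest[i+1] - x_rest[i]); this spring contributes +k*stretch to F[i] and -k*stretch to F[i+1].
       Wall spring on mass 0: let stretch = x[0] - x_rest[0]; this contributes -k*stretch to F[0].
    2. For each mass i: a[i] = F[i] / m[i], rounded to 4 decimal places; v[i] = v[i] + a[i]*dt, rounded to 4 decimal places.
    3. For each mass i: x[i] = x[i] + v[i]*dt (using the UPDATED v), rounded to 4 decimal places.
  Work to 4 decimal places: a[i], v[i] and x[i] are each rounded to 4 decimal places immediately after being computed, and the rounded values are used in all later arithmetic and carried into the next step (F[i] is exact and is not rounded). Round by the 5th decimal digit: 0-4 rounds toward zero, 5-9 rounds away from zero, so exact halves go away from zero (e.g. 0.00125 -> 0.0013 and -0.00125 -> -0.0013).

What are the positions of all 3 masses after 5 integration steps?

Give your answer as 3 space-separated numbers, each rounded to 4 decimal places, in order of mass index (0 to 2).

Step 0: x=[3.0000 7.0000 12.0000] v=[0.0000 0.0000 0.0000]
Step 1: x=[3.0100 7.0200 11.9800] v=[0.1000 0.2000 -0.2000]
Step 2: x=[3.0300 7.0590 11.9408] v=[0.2000 0.3900 -0.3920]
Step 3: x=[3.0600 7.1151 11.8840] v=[0.2999 0.5606 -0.5684]
Step 4: x=[3.0999 7.1854 11.8118] v=[0.3994 0.7034 -0.7222]
Step 5: x=[3.1497 7.2666 11.7271] v=[0.4980 0.8116 -0.8475]

Answer: 3.1497 7.2666 11.7271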